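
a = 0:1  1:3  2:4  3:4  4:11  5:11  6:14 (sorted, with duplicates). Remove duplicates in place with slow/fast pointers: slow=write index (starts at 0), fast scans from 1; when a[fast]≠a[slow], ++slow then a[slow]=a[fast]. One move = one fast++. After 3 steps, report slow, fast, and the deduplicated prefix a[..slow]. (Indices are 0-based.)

(s=0,f=1) a[fast]=3≠a[slow]=1 write a[1]=3 → slow++,fast++
(s=1,f=2) a[fast]=4≠a[slow]=3 write a[2]=4 → slow++,fast++
(s=2,f=3) a[fast]=4=a[slow] dup → fast++

slow=2, fast=4, prefix=[1, 3, 4]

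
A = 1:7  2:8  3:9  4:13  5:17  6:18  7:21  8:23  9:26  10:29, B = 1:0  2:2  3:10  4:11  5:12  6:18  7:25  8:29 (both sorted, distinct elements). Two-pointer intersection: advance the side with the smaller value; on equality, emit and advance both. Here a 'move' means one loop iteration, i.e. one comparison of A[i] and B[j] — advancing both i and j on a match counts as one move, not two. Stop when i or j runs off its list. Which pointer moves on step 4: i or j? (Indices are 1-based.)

i=1 j=1: 7>0, j++
i=1 j=2: 7>2, j++
i=1 j=3: 7<10, i++
i=2 j=3: 8<10, i++

i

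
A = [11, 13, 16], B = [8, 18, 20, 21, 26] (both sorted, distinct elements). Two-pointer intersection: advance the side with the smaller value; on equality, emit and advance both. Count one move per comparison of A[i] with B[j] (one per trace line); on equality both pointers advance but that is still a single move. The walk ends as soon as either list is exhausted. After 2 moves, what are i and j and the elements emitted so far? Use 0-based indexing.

i=1, j=1, emitted=[]

[i=0,j=0] 11>8 → j++
[i=0,j=1] 11<18 → i++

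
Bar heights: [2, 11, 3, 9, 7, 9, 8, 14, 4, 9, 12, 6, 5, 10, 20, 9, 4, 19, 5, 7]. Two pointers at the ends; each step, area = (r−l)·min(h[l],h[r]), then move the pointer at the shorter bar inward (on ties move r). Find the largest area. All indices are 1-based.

max area = 176

[1,20] min(2,7)*19=38 best=38 * → l++
[2,20] min(11,7)*18=126 best=126 * → r--
[2,19] min(11,5)*17=85 best=126 → r--
[2,18] min(11,19)*16=176 best=176 * → l++
[3,18] min(3,19)*15=45 best=176 → l++
[4,18] min(9,19)*14=126 best=176 → l++
[5,18] min(7,19)*13=91 best=176 → l++
[6,18] min(9,19)*12=108 best=176 → l++
[7,18] min(8,19)*11=88 best=176 → l++
[8,18] min(14,19)*10=140 best=176 → l++
[9,18] min(4,19)*9=36 best=176 → l++
[10,18] min(9,19)*8=72 best=176 → l++
[11,18] min(12,19)*7=84 best=176 → l++
[12,18] min(6,19)*6=36 best=176 → l++
[13,18] min(5,19)*5=25 best=176 → l++
[14,18] min(10,19)*4=40 best=176 → l++
[15,18] min(20,19)*3=57 best=176 → r--
[15,17] min(20,4)*2=8 best=176 → r--
[15,16] min(20,9)*1=9 best=176 → r--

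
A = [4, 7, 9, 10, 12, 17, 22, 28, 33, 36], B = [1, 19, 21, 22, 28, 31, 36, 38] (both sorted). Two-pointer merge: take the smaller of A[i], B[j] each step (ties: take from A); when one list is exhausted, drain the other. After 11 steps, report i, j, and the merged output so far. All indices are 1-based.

i=8, j=5, merged so far=[1, 4, 7, 9, 10, 12, 17, 19, 21, 22, 22]

i=1 j=1: A[i]=4>B[j]=1 take 1, j++
i=1 j=2: A[i]=4<=B[j]=19 take 4, i++
i=2 j=2: A[i]=7<=B[j]=19 take 7, i++
i=3 j=2: A[i]=9<=B[j]=19 take 9, i++
i=4 j=2: A[i]=10<=B[j]=19 take 10, i++
i=5 j=2: A[i]=12<=B[j]=19 take 12, i++
i=6 j=2: A[i]=17<=B[j]=19 take 17, i++
i=7 j=2: A[i]=22>B[j]=19 take 19, j++
i=7 j=3: A[i]=22>B[j]=21 take 21, j++
i=7 j=4: A[i]=22<=B[j]=22 take 22, i++
i=8 j=4: A[i]=28>B[j]=22 take 22, j++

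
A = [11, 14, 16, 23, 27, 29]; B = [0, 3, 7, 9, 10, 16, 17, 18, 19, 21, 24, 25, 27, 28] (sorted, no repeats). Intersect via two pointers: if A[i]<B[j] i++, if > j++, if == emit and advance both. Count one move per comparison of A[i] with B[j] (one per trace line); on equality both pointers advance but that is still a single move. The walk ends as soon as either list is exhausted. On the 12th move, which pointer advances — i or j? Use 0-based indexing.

[i=0,j=0] 11>0 → j++
[i=0,j=1] 11>3 → j++
[i=0,j=2] 11>7 → j++
[i=0,j=3] 11>9 → j++
[i=0,j=4] 11>10 → j++
[i=0,j=5] 11<16 → i++
[i=1,j=5] 14<16 → i++
[i=2,j=5] 16==16 emit → i++,j++
[i=3,j=6] 23>17 → j++
[i=3,j=7] 23>18 → j++
[i=3,j=8] 23>19 → j++
[i=3,j=9] 23>21 → j++

j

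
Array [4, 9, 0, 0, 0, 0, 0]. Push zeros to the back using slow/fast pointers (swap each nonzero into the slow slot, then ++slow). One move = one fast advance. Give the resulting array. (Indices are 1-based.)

[4, 9, 0, 0, 0, 0, 0]

slow=1 fast=1: a[fast]=4≠0 swap→a[1]=4, slow++,fast++
slow=2 fast=2: a[fast]=9≠0 swap→a[2]=9, slow++,fast++
slow=3 fast=3: a[fast]=0, fast++
slow=3 fast=4: a[fast]=0, fast++
slow=3 fast=5: a[fast]=0, fast++
slow=3 fast=6: a[fast]=0, fast++
slow=3 fast=7: a[fast]=0, fast++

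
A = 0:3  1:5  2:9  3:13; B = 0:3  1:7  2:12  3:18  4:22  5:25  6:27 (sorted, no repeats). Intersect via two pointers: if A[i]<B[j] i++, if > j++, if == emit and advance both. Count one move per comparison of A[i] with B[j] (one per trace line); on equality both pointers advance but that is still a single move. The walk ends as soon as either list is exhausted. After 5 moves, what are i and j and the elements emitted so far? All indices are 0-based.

[i=0,j=0] 3==3 emit → i++,j++
[i=1,j=1] 5<7 → i++
[i=2,j=1] 9>7 → j++
[i=2,j=2] 9<12 → i++
[i=3,j=2] 13>12 → j++

i=3, j=3, emitted=[3]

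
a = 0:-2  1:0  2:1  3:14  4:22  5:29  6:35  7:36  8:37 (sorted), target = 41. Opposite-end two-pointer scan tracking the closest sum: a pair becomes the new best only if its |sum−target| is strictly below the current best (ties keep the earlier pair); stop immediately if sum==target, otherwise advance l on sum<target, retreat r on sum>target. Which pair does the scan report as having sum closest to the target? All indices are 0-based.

[0,8] -2+37=35 d=6 * → l++
[1,8] 0+37=37 d=4 * → l++
[2,8] 1+37=38 d=3 * → l++
[3,8] 14+37=51 d=10 → r--
[3,7] 14+36=50 d=9 → r--
[3,6] 14+35=49 d=8 → r--
[3,5] 14+29=43 d=2 * → r--
[3,4] 14+22=36 d=5 → l++

pair (14, 29) with sum 43 (|Δ|=2)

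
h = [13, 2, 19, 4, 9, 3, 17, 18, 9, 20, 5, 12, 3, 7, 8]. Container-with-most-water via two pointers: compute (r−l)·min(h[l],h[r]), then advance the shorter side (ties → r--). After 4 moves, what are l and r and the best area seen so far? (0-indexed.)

l=0, r=10, best area=132

l=0 r=14: min(13,8)*14=112 best=112 *, r--
l=0 r=13: min(13,7)*13=91 best=112, r--
l=0 r=12: min(13,3)*12=36 best=112, r--
l=0 r=11: min(13,12)*11=132 best=132 *, r--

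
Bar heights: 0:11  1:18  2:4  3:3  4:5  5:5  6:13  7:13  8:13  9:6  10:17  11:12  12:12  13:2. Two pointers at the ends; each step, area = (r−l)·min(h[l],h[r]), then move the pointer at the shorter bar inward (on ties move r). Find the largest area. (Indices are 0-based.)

max area = 153

l=0 r=13: min(11,2)*13=26 best=26 *, r--
l=0 r=12: min(11,12)*12=132 best=132 *, l++
l=1 r=12: min(18,12)*11=132 best=132, r--
l=1 r=11: min(18,12)*10=120 best=132, r--
l=1 r=10: min(18,17)*9=153 best=153 *, r--
l=1 r=9: min(18,6)*8=48 best=153, r--
l=1 r=8: min(18,13)*7=91 best=153, r--
l=1 r=7: min(18,13)*6=78 best=153, r--
l=1 r=6: min(18,13)*5=65 best=153, r--
l=1 r=5: min(18,5)*4=20 best=153, r--
l=1 r=4: min(18,5)*3=15 best=153, r--
l=1 r=3: min(18,3)*2=6 best=153, r--
l=1 r=2: min(18,4)*1=4 best=153, r--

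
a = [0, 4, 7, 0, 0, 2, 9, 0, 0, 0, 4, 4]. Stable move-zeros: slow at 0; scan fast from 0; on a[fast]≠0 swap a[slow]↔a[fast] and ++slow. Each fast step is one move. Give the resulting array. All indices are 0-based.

[4, 7, 2, 9, 4, 4, 0, 0, 0, 0, 0, 0]

slow=0 fast=0: a[fast]=0, fast++
slow=0 fast=1: a[fast]=4≠0 swap→a[0]=4, slow++,fast++
slow=1 fast=2: a[fast]=7≠0 swap→a[1]=7, slow++,fast++
slow=2 fast=3: a[fast]=0, fast++
slow=2 fast=4: a[fast]=0, fast++
slow=2 fast=5: a[fast]=2≠0 swap→a[2]=2, slow++,fast++
slow=3 fast=6: a[fast]=9≠0 swap→a[3]=9, slow++,fast++
slow=4 fast=7: a[fast]=0, fast++
slow=4 fast=8: a[fast]=0, fast++
slow=4 fast=9: a[fast]=0, fast++
slow=4 fast=10: a[fast]=4≠0 swap→a[4]=4, slow++,fast++
slow=5 fast=11: a[fast]=4≠0 swap→a[5]=4, slow++,fast++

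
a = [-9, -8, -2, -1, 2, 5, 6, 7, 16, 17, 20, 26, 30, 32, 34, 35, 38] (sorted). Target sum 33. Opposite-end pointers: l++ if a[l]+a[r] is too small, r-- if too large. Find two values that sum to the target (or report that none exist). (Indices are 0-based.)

(-2, 35)

l=0 r=16: -9+38=29 <33, l++
l=1 r=16: -8+38=30 <33, l++
l=2 r=16: -2+38=36 >33, r--
l=2 r=15: -2+35=33, found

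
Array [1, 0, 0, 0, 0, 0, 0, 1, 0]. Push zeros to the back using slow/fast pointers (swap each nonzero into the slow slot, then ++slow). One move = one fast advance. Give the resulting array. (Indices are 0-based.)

[1, 1, 0, 0, 0, 0, 0, 0, 0]

slow=0 fast=0: a[fast]=1≠0 swap→a[0]=1, slow++,fast++
slow=1 fast=1: a[fast]=0, fast++
slow=1 fast=2: a[fast]=0, fast++
slow=1 fast=3: a[fast]=0, fast++
slow=1 fast=4: a[fast]=0, fast++
slow=1 fast=5: a[fast]=0, fast++
slow=1 fast=6: a[fast]=0, fast++
slow=1 fast=7: a[fast]=1≠0 swap→a[1]=1, slow++,fast++
slow=2 fast=8: a[fast]=0, fast++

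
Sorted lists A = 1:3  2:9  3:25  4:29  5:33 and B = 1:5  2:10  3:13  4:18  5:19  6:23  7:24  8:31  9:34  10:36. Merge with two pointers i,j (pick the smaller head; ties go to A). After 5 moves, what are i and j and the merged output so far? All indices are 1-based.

[i=1,j=1] A[i]=3<=B[j]=5 take 3 → i++
[i=2,j=1] A[i]=9>B[j]=5 take 5 → j++
[i=2,j=2] A[i]=9<=B[j]=10 take 9 → i++
[i=3,j=2] A[i]=25>B[j]=10 take 10 → j++
[i=3,j=3] A[i]=25>B[j]=13 take 13 → j++

i=3, j=4, merged so far=[3, 5, 9, 10, 13]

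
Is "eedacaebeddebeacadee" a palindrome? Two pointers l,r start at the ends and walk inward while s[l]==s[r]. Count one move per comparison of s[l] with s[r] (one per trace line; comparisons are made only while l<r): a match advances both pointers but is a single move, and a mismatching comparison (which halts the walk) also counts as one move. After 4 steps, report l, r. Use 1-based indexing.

l=5, r=16

[1,20] 'e'=='e' → l++,r--
[2,19] 'e'=='e' → l++,r--
[3,18] 'd'=='d' → l++,r--
[4,17] 'a'=='a' → l++,r--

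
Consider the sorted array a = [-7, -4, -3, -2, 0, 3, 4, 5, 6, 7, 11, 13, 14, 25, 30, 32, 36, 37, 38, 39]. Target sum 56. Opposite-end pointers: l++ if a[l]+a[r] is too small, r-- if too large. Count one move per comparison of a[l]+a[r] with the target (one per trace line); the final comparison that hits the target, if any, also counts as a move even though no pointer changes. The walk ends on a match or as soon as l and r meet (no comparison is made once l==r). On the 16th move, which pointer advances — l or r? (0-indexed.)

[0,19] -7+39=32 <56 → l++
[1,19] -4+39=35 <56 → l++
[2,19] -3+39=36 <56 → l++
[3,19] -2+39=37 <56 → l++
[4,19] 0+39=39 <56 → l++
[5,19] 3+39=42 <56 → l++
[6,19] 4+39=43 <56 → l++
[7,19] 5+39=44 <56 → l++
[8,19] 6+39=45 <56 → l++
[9,19] 7+39=46 <56 → l++
[10,19] 11+39=50 <56 → l++
[11,19] 13+39=52 <56 → l++
[12,19] 14+39=53 <56 → l++
[13,19] 25+39=64 >56 → r--
[13,18] 25+38=63 >56 → r--
[13,17] 25+37=62 >56 → r--

r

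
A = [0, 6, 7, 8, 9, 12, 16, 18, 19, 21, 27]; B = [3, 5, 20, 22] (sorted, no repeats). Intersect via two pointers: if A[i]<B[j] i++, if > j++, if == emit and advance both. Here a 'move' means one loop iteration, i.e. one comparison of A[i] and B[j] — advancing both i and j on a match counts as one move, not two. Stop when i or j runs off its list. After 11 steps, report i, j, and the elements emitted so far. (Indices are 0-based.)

i=9, j=2, emitted=[]

[i=0,j=0] 0<3 → i++
[i=1,j=0] 6>3 → j++
[i=1,j=1] 6>5 → j++
[i=1,j=2] 6<20 → i++
[i=2,j=2] 7<20 → i++
[i=3,j=2] 8<20 → i++
[i=4,j=2] 9<20 → i++
[i=5,j=2] 12<20 → i++
[i=6,j=2] 16<20 → i++
[i=7,j=2] 18<20 → i++
[i=8,j=2] 19<20 → i++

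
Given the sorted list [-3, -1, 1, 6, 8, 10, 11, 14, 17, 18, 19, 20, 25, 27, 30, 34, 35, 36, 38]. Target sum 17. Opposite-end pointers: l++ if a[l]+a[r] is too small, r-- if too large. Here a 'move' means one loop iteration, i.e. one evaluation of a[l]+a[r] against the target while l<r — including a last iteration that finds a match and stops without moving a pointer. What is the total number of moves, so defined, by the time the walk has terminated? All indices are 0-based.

[0,18] -3+38=35 >17 → r--
[0,17] -3+36=33 >17 → r--
[0,16] -3+35=32 >17 → r--
[0,15] -3+34=31 >17 → r--
[0,14] -3+30=27 >17 → r--
[0,13] -3+27=24 >17 → r--
[0,12] -3+25=22 >17 → r--
[0,11] -3+20=17 → found

8 moves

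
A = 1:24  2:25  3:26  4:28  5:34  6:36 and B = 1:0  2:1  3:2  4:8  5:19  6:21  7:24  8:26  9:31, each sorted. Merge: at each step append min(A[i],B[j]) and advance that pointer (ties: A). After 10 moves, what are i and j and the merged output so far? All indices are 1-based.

i=1 j=1: A[i]=24>B[j]=0 take 0, j++
i=1 j=2: A[i]=24>B[j]=1 take 1, j++
i=1 j=3: A[i]=24>B[j]=2 take 2, j++
i=1 j=4: A[i]=24>B[j]=8 take 8, j++
i=1 j=5: A[i]=24>B[j]=19 take 19, j++
i=1 j=6: A[i]=24>B[j]=21 take 21, j++
i=1 j=7: A[i]=24<=B[j]=24 take 24, i++
i=2 j=7: A[i]=25>B[j]=24 take 24, j++
i=2 j=8: A[i]=25<=B[j]=26 take 25, i++
i=3 j=8: A[i]=26<=B[j]=26 take 26, i++

i=4, j=8, merged so far=[0, 1, 2, 8, 19, 21, 24, 24, 25, 26]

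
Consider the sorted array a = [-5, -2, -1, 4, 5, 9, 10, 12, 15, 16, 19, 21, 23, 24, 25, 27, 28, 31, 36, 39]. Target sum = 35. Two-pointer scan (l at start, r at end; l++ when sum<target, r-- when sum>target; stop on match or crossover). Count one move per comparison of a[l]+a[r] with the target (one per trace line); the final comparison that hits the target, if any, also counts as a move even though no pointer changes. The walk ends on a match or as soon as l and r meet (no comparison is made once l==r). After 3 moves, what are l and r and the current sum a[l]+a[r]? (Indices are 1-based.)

l=3, r=19, sum=35

l=1 r=20: -5+39=34 <35, l++
l=2 r=20: -2+39=37 >35, r--
l=2 r=19: -2+36=34 <35, l++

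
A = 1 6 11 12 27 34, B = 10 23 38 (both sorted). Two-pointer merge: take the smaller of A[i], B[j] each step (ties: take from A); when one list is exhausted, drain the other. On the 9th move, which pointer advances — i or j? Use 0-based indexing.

[i=0,j=0] A[i]=1<=B[j]=10 take 1 → i++
[i=1,j=0] A[i]=6<=B[j]=10 take 6 → i++
[i=2,j=0] A[i]=11>B[j]=10 take 10 → j++
[i=2,j=1] A[i]=11<=B[j]=23 take 11 → i++
[i=3,j=1] A[i]=12<=B[j]=23 take 12 → i++
[i=4,j=1] A[i]=27>B[j]=23 take 23 → j++
[i=4,j=2] A[i]=27<=B[j]=38 take 27 → i++
[i=5,j=2] A[i]=34<=B[j]=38 take 34 → i++
[i=6,j=2] A done, take B[j]=38 → j++

j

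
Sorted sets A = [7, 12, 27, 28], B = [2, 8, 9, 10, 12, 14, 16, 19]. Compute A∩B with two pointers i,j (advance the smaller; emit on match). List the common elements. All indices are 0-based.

intersection = [12]

i=0 j=0: 7>2, j++
i=0 j=1: 7<8, i++
i=1 j=1: 12>8, j++
i=1 j=2: 12>9, j++
i=1 j=3: 12>10, j++
i=1 j=4: 12==12 emit, i++,j++
i=2 j=5: 27>14, j++
i=2 j=6: 27>16, j++
i=2 j=7: 27>19, j++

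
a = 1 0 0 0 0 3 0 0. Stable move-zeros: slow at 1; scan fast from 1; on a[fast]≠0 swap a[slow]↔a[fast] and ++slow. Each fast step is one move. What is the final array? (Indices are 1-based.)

[1, 3, 0, 0, 0, 0, 0, 0]

(s=1,f=1) a[fast]=1≠0 swap→a[1]=1 → slow++,fast++
(s=2,f=2) a[fast]=0 → fast++
(s=2,f=3) a[fast]=0 → fast++
(s=2,f=4) a[fast]=0 → fast++
(s=2,f=5) a[fast]=0 → fast++
(s=2,f=6) a[fast]=3≠0 swap→a[2]=3 → slow++,fast++
(s=3,f=7) a[fast]=0 → fast++
(s=3,f=8) a[fast]=0 → fast++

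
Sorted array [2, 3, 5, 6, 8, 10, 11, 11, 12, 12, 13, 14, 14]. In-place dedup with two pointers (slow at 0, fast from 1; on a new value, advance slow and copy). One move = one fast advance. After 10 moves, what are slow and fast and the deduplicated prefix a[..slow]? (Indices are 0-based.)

(s=0,f=1) a[fast]=3≠a[slow]=2 write a[1]=3 → slow++,fast++
(s=1,f=2) a[fast]=5≠a[slow]=3 write a[2]=5 → slow++,fast++
(s=2,f=3) a[fast]=6≠a[slow]=5 write a[3]=6 → slow++,fast++
(s=3,f=4) a[fast]=8≠a[slow]=6 write a[4]=8 → slow++,fast++
(s=4,f=5) a[fast]=10≠a[slow]=8 write a[5]=10 → slow++,fast++
(s=5,f=6) a[fast]=11≠a[slow]=10 write a[6]=11 → slow++,fast++
(s=6,f=7) a[fast]=11=a[slow] dup → fast++
(s=6,f=8) a[fast]=12≠a[slow]=11 write a[7]=12 → slow++,fast++
(s=7,f=9) a[fast]=12=a[slow] dup → fast++
(s=7,f=10) a[fast]=13≠a[slow]=12 write a[8]=13 → slow++,fast++

slow=8, fast=11, prefix=[2, 3, 5, 6, 8, 10, 11, 12, 13]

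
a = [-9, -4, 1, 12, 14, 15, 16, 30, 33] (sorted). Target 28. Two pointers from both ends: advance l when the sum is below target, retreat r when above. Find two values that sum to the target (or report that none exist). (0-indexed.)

(12, 16)

[0,8] -9+33=24 <28 → l++
[1,8] -4+33=29 >28 → r--
[1,7] -4+30=26 <28 → l++
[2,7] 1+30=31 >28 → r--
[2,6] 1+16=17 <28 → l++
[3,6] 12+16=28 → found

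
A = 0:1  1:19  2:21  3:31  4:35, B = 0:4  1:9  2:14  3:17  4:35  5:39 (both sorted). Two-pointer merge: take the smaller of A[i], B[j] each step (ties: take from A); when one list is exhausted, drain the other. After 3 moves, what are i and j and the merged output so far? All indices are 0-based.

i=0 j=0: A[i]=1<=B[j]=4 take 1, i++
i=1 j=0: A[i]=19>B[j]=4 take 4, j++
i=1 j=1: A[i]=19>B[j]=9 take 9, j++

i=1, j=2, merged so far=[1, 4, 9]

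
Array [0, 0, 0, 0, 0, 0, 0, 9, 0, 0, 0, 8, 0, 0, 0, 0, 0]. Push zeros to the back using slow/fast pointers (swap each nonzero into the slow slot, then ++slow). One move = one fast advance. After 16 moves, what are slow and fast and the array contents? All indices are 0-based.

(s=0,f=0) a[fast]=0 → fast++
(s=0,f=1) a[fast]=0 → fast++
(s=0,f=2) a[fast]=0 → fast++
(s=0,f=3) a[fast]=0 → fast++
(s=0,f=4) a[fast]=0 → fast++
(s=0,f=5) a[fast]=0 → fast++
(s=0,f=6) a[fast]=0 → fast++
(s=0,f=7) a[fast]=9≠0 swap→a[0]=9 → slow++,fast++
(s=1,f=8) a[fast]=0 → fast++
(s=1,f=9) a[fast]=0 → fast++
(s=1,f=10) a[fast]=0 → fast++
(s=1,f=11) a[fast]=8≠0 swap→a[1]=8 → slow++,fast++
(s=2,f=12) a[fast]=0 → fast++
(s=2,f=13) a[fast]=0 → fast++
(s=2,f=14) a[fast]=0 → fast++
(s=2,f=15) a[fast]=0 → fast++

slow=2, fast=16, a=[9, 8, 0, 0, 0, 0, 0, 0, 0, 0, 0, 0, 0, 0, 0, 0, 0]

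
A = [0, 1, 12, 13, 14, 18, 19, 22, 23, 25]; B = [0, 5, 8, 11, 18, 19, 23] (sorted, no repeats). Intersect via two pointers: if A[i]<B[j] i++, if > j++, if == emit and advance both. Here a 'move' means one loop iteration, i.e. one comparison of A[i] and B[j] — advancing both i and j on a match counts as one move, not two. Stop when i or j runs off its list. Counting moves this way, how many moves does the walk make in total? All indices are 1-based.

12 moves

[i=1,j=1] 0==0 emit → i++,j++
[i=2,j=2] 1<5 → i++
[i=3,j=2] 12>5 → j++
[i=3,j=3] 12>8 → j++
[i=3,j=4] 12>11 → j++
[i=3,j=5] 12<18 → i++
[i=4,j=5] 13<18 → i++
[i=5,j=5] 14<18 → i++
[i=6,j=5] 18==18 emit → i++,j++
[i=7,j=6] 19==19 emit → i++,j++
[i=8,j=7] 22<23 → i++
[i=9,j=7] 23==23 emit → i++,j++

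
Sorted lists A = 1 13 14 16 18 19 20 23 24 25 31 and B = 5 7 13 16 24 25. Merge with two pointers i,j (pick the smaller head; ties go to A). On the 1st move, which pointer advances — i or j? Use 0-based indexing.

i

[i=0,j=0] A[i]=1<=B[j]=5 take 1 → i++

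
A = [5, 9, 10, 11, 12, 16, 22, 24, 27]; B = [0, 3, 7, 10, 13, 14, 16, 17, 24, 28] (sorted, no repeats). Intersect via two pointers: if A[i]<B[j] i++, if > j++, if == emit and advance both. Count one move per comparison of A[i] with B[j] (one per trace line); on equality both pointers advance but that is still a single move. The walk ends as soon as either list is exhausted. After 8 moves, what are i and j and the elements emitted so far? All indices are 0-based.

i=5, j=4, emitted=[10]

[i=0,j=0] 5>0 → j++
[i=0,j=1] 5>3 → j++
[i=0,j=2] 5<7 → i++
[i=1,j=2] 9>7 → j++
[i=1,j=3] 9<10 → i++
[i=2,j=3] 10==10 emit → i++,j++
[i=3,j=4] 11<13 → i++
[i=4,j=4] 12<13 → i++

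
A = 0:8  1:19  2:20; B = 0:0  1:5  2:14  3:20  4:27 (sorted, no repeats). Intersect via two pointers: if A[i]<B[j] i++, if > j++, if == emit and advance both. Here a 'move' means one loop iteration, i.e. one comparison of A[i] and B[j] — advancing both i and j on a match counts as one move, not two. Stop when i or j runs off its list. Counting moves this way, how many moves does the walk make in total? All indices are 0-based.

6 moves

i=0 j=0: 8>0, j++
i=0 j=1: 8>5, j++
i=0 j=2: 8<14, i++
i=1 j=2: 19>14, j++
i=1 j=3: 19<20, i++
i=2 j=3: 20==20 emit, i++,j++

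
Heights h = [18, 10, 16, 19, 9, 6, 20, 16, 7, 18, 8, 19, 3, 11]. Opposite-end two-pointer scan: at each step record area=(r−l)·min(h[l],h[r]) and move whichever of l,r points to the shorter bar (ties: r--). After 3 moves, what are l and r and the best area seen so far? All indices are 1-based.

[1,14] min(18,11)*13=143 best=143 * → r--
[1,13] min(18,3)*12=36 best=143 → r--
[1,12] min(18,19)*11=198 best=198 * → l++

l=2, r=12, best area=198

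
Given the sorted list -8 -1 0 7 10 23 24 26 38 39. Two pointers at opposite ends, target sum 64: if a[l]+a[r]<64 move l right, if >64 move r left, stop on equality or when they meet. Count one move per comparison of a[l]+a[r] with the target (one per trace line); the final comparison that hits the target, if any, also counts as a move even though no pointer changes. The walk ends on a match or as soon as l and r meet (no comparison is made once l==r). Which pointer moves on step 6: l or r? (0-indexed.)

l

l=0 r=9: -8+39=31 <64, l++
l=1 r=9: -1+39=38 <64, l++
l=2 r=9: 0+39=39 <64, l++
l=3 r=9: 7+39=46 <64, l++
l=4 r=9: 10+39=49 <64, l++
l=5 r=9: 23+39=62 <64, l++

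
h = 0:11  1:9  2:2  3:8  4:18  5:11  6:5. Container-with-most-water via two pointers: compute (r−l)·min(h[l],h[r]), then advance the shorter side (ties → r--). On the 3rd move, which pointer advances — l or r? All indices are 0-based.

[0,6] min(11,5)*6=30 best=30 * → r--
[0,5] min(11,11)*5=55 best=55 * → r--
[0,4] min(11,18)*4=44 best=55 → l++

l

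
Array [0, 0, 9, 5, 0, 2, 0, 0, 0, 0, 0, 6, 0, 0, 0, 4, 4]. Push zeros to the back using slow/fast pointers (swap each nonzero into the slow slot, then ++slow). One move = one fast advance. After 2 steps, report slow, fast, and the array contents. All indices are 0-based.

(s=0,f=0) a[fast]=0 → fast++
(s=0,f=1) a[fast]=0 → fast++

slow=0, fast=2, a=[0, 0, 9, 5, 0, 2, 0, 0, 0, 0, 0, 6, 0, 0, 0, 4, 4]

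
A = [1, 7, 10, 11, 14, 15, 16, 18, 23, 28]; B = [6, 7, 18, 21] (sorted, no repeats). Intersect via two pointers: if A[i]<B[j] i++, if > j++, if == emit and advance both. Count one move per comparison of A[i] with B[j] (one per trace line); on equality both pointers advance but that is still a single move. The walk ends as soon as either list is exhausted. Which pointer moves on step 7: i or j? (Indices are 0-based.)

i

i=0 j=0: 1<6, i++
i=1 j=0: 7>6, j++
i=1 j=1: 7==7 emit, i++,j++
i=2 j=2: 10<18, i++
i=3 j=2: 11<18, i++
i=4 j=2: 14<18, i++
i=5 j=2: 15<18, i++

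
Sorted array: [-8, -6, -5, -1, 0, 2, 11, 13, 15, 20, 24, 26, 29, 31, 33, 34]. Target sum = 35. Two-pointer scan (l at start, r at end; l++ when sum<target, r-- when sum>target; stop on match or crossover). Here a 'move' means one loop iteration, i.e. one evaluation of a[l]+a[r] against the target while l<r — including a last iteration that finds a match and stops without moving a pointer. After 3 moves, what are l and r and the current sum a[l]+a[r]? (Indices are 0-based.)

l=3, r=15, sum=33

[0,15] -8+34=26 <35 → l++
[1,15] -6+34=28 <35 → l++
[2,15] -5+34=29 <35 → l++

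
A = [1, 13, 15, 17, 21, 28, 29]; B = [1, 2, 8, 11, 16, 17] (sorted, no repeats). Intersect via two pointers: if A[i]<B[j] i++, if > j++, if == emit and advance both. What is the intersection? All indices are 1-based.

i=1 j=1: 1==1 emit, i++,j++
i=2 j=2: 13>2, j++
i=2 j=3: 13>8, j++
i=2 j=4: 13>11, j++
i=2 j=5: 13<16, i++
i=3 j=5: 15<16, i++
i=4 j=5: 17>16, j++
i=4 j=6: 17==17 emit, i++,j++

intersection = [1, 17]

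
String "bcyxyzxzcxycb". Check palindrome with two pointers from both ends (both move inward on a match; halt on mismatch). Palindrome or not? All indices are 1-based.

[1,13] 'b'=='b' → l++,r--
[2,12] 'c'=='c' → l++,r--
[3,11] 'y'=='y' → l++,r--
[4,10] 'x'=='x' → l++,r--
[5,9] 'y'!='c' → stop

not a palindrome (mismatch at 5,9)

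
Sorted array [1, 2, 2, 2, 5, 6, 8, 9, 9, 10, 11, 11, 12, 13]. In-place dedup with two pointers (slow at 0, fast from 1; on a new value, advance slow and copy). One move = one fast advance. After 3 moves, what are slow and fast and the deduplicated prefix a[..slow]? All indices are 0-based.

slow=1, fast=4, prefix=[1, 2]

slow=0 fast=1: a[fast]=2≠a[slow]=1 write a[1]=2, slow++,fast++
slow=1 fast=2: a[fast]=2=a[slow] dup, fast++
slow=1 fast=3: a[fast]=2=a[slow] dup, fast++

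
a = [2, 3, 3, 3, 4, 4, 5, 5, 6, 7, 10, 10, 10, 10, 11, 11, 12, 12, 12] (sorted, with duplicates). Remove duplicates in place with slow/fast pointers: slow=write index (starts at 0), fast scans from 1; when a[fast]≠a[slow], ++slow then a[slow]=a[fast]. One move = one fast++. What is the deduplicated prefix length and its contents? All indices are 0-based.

length 9; prefix = [2, 3, 4, 5, 6, 7, 10, 11, 12]

(s=0,f=1) a[fast]=3≠a[slow]=2 write a[1]=3 → slow++,fast++
(s=1,f=2) a[fast]=3=a[slow] dup → fast++
(s=1,f=3) a[fast]=3=a[slow] dup → fast++
(s=1,f=4) a[fast]=4≠a[slow]=3 write a[2]=4 → slow++,fast++
(s=2,f=5) a[fast]=4=a[slow] dup → fast++
(s=2,f=6) a[fast]=5≠a[slow]=4 write a[3]=5 → slow++,fast++
(s=3,f=7) a[fast]=5=a[slow] dup → fast++
(s=3,f=8) a[fast]=6≠a[slow]=5 write a[4]=6 → slow++,fast++
(s=4,f=9) a[fast]=7≠a[slow]=6 write a[5]=7 → slow++,fast++
(s=5,f=10) a[fast]=10≠a[slow]=7 write a[6]=10 → slow++,fast++
(s=6,f=11) a[fast]=10=a[slow] dup → fast++
(s=6,f=12) a[fast]=10=a[slow] dup → fast++
(s=6,f=13) a[fast]=10=a[slow] dup → fast++
(s=6,f=14) a[fast]=11≠a[slow]=10 write a[7]=11 → slow++,fast++
(s=7,f=15) a[fast]=11=a[slow] dup → fast++
(s=7,f=16) a[fast]=12≠a[slow]=11 write a[8]=12 → slow++,fast++
(s=8,f=17) a[fast]=12=a[slow] dup → fast++
(s=8,f=18) a[fast]=12=a[slow] dup → fast++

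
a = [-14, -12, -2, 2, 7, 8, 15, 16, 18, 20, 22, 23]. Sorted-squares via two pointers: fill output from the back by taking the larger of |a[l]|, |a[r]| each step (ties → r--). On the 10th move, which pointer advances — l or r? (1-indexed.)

[1,12] |-14|<=|23| out[12]=529 → r--
[1,11] |-14|<=|22| out[11]=484 → r--
[1,10] |-14|<=|20| out[10]=400 → r--
[1,9] |-14|<=|18| out[9]=324 → r--
[1,8] |-14|<=|16| out[8]=256 → r--
[1,7] |-14|<=|15| out[7]=225 → r--
[1,6] |-14|>|8| out[6]=196 → l++
[2,6] |-12|>|8| out[5]=144 → l++
[3,6] |-2|<=|8| out[4]=64 → r--
[3,5] |-2|<=|7| out[3]=49 → r--

r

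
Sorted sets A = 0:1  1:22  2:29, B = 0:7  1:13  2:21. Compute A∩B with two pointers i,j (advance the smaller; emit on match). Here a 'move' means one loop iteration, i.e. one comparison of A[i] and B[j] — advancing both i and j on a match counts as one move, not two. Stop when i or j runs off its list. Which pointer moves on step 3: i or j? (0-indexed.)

i=0 j=0: 1<7, i++
i=1 j=0: 22>7, j++
i=1 j=1: 22>13, j++

j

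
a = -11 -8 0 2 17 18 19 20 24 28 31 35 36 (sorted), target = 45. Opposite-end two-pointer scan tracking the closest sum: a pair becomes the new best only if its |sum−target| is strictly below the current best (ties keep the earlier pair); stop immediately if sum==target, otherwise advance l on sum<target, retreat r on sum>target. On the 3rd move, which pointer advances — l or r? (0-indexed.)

l

[0,12] -11+36=25 d=20 * → l++
[1,12] -8+36=28 d=17 * → l++
[2,12] 0+36=36 d=9 * → l++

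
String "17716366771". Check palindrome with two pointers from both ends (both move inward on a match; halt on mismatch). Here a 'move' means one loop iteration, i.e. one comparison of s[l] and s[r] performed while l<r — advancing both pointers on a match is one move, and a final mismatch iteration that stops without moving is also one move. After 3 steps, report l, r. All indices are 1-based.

l=4, r=8

l=1 r=11: '1'=='1', l++,r--
l=2 r=10: '7'=='7', l++,r--
l=3 r=9: '7'=='7', l++,r--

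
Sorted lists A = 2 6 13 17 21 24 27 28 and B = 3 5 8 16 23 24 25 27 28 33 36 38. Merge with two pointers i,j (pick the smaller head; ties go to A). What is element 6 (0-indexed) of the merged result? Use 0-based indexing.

[i=0,j=0] A[i]=2<=B[j]=3 take 2 → i++
[i=1,j=0] A[i]=6>B[j]=3 take 3 → j++
[i=1,j=1] A[i]=6>B[j]=5 take 5 → j++
[i=1,j=2] A[i]=6<=B[j]=8 take 6 → i++
[i=2,j=2] A[i]=13>B[j]=8 take 8 → j++
[i=2,j=3] A[i]=13<=B[j]=16 take 13 → i++
[i=3,j=3] A[i]=17>B[j]=16 take 16 → j++
[i=3,j=4] A[i]=17<=B[j]=23 take 17 → i++
[i=4,j=4] A[i]=21<=B[j]=23 take 21 → i++
[i=5,j=4] A[i]=24>B[j]=23 take 23 → j++
[i=5,j=5] A[i]=24<=B[j]=24 take 24 → i++
[i=6,j=5] A[i]=27>B[j]=24 take 24 → j++
[i=6,j=6] A[i]=27>B[j]=25 take 25 → j++
[i=6,j=7] A[i]=27<=B[j]=27 take 27 → i++
[i=7,j=7] A[i]=28>B[j]=27 take 27 → j++
[i=7,j=8] A[i]=28<=B[j]=28 take 28 → i++
[i=8,j=8] A done, take B[j]=28 → j++
[i=8,j=9] A done, take B[j]=33 → j++
[i=8,j=10] A done, take B[j]=36 → j++
[i=8,j=11] A done, take B[j]=38 → j++

merged[6] = 16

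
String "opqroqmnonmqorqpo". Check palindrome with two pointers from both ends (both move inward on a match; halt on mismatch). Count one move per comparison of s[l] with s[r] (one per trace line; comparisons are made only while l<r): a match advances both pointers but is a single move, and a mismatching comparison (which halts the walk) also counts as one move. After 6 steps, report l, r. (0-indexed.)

l=6, r=10

l=0 r=16: 'o'=='o', l++,r--
l=1 r=15: 'p'=='p', l++,r--
l=2 r=14: 'q'=='q', l++,r--
l=3 r=13: 'r'=='r', l++,r--
l=4 r=12: 'o'=='o', l++,r--
l=5 r=11: 'q'=='q', l++,r--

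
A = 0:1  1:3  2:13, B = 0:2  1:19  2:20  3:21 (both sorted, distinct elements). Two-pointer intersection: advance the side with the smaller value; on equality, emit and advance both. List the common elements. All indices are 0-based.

[i=0,j=0] 1<2 → i++
[i=1,j=0] 3>2 → j++
[i=1,j=1] 3<19 → i++
[i=2,j=1] 13<19 → i++

intersection = []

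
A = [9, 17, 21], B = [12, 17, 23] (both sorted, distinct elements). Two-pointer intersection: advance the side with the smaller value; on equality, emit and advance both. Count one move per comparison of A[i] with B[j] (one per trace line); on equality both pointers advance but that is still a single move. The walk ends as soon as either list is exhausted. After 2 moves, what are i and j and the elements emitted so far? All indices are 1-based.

[i=1,j=1] 9<12 → i++
[i=2,j=1] 17>12 → j++

i=2, j=2, emitted=[]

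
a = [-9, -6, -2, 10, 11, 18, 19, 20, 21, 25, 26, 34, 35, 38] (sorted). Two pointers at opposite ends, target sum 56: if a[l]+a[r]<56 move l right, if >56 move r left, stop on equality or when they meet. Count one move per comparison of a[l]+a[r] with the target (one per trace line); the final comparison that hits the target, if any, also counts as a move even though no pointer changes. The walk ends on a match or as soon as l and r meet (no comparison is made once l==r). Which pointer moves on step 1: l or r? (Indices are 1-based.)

l

[1,14] -9+38=29 <56 → l++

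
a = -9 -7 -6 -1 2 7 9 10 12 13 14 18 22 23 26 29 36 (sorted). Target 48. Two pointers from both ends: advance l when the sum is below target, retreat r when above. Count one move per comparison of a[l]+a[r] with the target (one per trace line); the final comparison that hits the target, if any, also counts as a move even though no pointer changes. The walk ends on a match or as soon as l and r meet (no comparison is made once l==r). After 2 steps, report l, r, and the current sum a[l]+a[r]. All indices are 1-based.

l=1 r=17: -9+36=27 <48, l++
l=2 r=17: -7+36=29 <48, l++

l=3, r=17, sum=30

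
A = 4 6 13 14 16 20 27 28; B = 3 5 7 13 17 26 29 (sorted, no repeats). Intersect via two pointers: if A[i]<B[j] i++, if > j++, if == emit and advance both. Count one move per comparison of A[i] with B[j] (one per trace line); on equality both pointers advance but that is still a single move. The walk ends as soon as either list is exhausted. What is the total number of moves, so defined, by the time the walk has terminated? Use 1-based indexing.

i=1 j=1: 4>3, j++
i=1 j=2: 4<5, i++
i=2 j=2: 6>5, j++
i=2 j=3: 6<7, i++
i=3 j=3: 13>7, j++
i=3 j=4: 13==13 emit, i++,j++
i=4 j=5: 14<17, i++
i=5 j=5: 16<17, i++
i=6 j=5: 20>17, j++
i=6 j=6: 20<26, i++
i=7 j=6: 27>26, j++
i=7 j=7: 27<29, i++
i=8 j=7: 28<29, i++

13 moves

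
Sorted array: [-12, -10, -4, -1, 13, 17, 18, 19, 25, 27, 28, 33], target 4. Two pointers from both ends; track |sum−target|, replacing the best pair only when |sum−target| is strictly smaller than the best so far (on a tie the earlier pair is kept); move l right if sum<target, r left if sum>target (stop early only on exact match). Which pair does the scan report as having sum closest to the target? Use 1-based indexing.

pair (-12, 17) with sum 5 (|Δ|=1)

l=1 r=12: -12+33=21 d=17 *, r--
l=1 r=11: -12+28=16 d=12 *, r--
l=1 r=10: -12+27=15 d=11 *, r--
l=1 r=9: -12+25=13 d=9 *, r--
l=1 r=8: -12+19=7 d=3 *, r--
l=1 r=7: -12+18=6 d=2 *, r--
l=1 r=6: -12+17=5 d=1 *, r--
l=1 r=5: -12+13=1 d=3, l++
l=2 r=5: -10+13=3 d=1, l++
l=3 r=5: -4+13=9 d=5, r--
l=3 r=4: -4+-1=-5 d=9, l++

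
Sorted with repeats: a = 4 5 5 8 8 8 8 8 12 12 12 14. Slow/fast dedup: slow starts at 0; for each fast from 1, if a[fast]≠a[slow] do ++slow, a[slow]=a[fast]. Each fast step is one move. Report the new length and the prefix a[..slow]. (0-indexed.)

length 5; prefix = [4, 5, 8, 12, 14]

slow=0 fast=1: a[fast]=5≠a[slow]=4 write a[1]=5, slow++,fast++
slow=1 fast=2: a[fast]=5=a[slow] dup, fast++
slow=1 fast=3: a[fast]=8≠a[slow]=5 write a[2]=8, slow++,fast++
slow=2 fast=4: a[fast]=8=a[slow] dup, fast++
slow=2 fast=5: a[fast]=8=a[slow] dup, fast++
slow=2 fast=6: a[fast]=8=a[slow] dup, fast++
slow=2 fast=7: a[fast]=8=a[slow] dup, fast++
slow=2 fast=8: a[fast]=12≠a[slow]=8 write a[3]=12, slow++,fast++
slow=3 fast=9: a[fast]=12=a[slow] dup, fast++
slow=3 fast=10: a[fast]=12=a[slow] dup, fast++
slow=3 fast=11: a[fast]=14≠a[slow]=12 write a[4]=14, slow++,fast++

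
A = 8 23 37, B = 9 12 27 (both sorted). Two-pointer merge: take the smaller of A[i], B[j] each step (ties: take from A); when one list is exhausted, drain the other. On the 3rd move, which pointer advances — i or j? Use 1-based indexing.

[i=1,j=1] A[i]=8<=B[j]=9 take 8 → i++
[i=2,j=1] A[i]=23>B[j]=9 take 9 → j++
[i=2,j=2] A[i]=23>B[j]=12 take 12 → j++

j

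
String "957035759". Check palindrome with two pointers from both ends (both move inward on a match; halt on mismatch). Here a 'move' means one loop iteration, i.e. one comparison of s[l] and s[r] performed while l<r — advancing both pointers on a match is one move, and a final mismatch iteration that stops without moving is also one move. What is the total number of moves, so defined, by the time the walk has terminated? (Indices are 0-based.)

4 moves

[0,8] '9'=='9' → l++,r--
[1,7] '5'=='5' → l++,r--
[2,6] '7'=='7' → l++,r--
[3,5] '0'!='5' → stop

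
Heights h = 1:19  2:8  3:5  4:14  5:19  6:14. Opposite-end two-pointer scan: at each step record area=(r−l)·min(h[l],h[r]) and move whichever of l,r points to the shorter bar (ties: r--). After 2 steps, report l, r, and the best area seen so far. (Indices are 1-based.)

l=1 r=6: min(19,14)*5=70 best=70 *, r--
l=1 r=5: min(19,19)*4=76 best=76 *, r--

l=1, r=4, best area=76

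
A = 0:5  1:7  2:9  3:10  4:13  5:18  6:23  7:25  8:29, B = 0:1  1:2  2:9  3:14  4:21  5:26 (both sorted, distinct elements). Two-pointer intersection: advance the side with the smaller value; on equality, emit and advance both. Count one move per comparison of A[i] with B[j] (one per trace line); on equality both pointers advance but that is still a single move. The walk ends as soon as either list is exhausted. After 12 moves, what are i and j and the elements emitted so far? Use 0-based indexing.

i=0 j=0: 5>1, j++
i=0 j=1: 5>2, j++
i=0 j=2: 5<9, i++
i=1 j=2: 7<9, i++
i=2 j=2: 9==9 emit, i++,j++
i=3 j=3: 10<14, i++
i=4 j=3: 13<14, i++
i=5 j=3: 18>14, j++
i=5 j=4: 18<21, i++
i=6 j=4: 23>21, j++
i=6 j=5: 23<26, i++
i=7 j=5: 25<26, i++

i=8, j=5, emitted=[9]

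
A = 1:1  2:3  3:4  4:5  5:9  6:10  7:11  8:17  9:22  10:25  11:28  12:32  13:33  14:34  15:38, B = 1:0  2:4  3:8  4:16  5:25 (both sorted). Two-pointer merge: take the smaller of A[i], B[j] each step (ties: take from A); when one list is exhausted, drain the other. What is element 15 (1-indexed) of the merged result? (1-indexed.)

[i=1,j=1] A[i]=1>B[j]=0 take 0 → j++
[i=1,j=2] A[i]=1<=B[j]=4 take 1 → i++
[i=2,j=2] A[i]=3<=B[j]=4 take 3 → i++
[i=3,j=2] A[i]=4<=B[j]=4 take 4 → i++
[i=4,j=2] A[i]=5>B[j]=4 take 4 → j++
[i=4,j=3] A[i]=5<=B[j]=8 take 5 → i++
[i=5,j=3] A[i]=9>B[j]=8 take 8 → j++
[i=5,j=4] A[i]=9<=B[j]=16 take 9 → i++
[i=6,j=4] A[i]=10<=B[j]=16 take 10 → i++
[i=7,j=4] A[i]=11<=B[j]=16 take 11 → i++
[i=8,j=4] A[i]=17>B[j]=16 take 16 → j++
[i=8,j=5] A[i]=17<=B[j]=25 take 17 → i++
[i=9,j=5] A[i]=22<=B[j]=25 take 22 → i++
[i=10,j=5] A[i]=25<=B[j]=25 take 25 → i++
[i=11,j=5] A[i]=28>B[j]=25 take 25 → j++
[i=11,j=6] B done, take A[i]=28 → i++
[i=12,j=6] B done, take A[i]=32 → i++
[i=13,j=6] B done, take A[i]=33 → i++
[i=14,j=6] B done, take A[i]=34 → i++
[i=15,j=6] B done, take A[i]=38 → i++

merged[15] = 25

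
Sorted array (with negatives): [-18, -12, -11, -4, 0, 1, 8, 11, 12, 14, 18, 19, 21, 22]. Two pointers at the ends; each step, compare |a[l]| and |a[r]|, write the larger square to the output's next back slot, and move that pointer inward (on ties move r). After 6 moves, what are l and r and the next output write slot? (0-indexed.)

l=0 r=13: |-18|<=|22| out[13]=484, r--
l=0 r=12: |-18|<=|21| out[12]=441, r--
l=0 r=11: |-18|<=|19| out[11]=361, r--
l=0 r=10: |-18|<=|18| out[10]=324, r--
l=0 r=9: |-18|>|14| out[9]=324, l++
l=1 r=9: |-12|<=|14| out[8]=196, r--

l=1, r=8, next write slot=7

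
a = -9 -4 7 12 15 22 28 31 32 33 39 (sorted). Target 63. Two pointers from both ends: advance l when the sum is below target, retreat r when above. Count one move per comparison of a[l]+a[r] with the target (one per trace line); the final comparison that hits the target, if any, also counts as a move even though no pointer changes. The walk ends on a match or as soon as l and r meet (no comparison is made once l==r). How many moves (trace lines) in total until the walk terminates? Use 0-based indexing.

l=0 r=10: -9+39=30 <63, l++
l=1 r=10: -4+39=35 <63, l++
l=2 r=10: 7+39=46 <63, l++
l=3 r=10: 12+39=51 <63, l++
l=4 r=10: 15+39=54 <63, l++
l=5 r=10: 22+39=61 <63, l++
l=6 r=10: 28+39=67 >63, r--
l=6 r=9: 28+33=61 <63, l++
l=7 r=9: 31+33=64 >63, r--
l=7 r=8: 31+32=63, found

10 moves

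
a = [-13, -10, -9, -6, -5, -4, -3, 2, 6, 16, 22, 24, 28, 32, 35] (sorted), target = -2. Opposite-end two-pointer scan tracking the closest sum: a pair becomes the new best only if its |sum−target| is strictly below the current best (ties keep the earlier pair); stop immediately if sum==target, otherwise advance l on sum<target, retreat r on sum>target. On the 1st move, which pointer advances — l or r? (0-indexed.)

[0,14] -13+35=22 d=24 * → r--

r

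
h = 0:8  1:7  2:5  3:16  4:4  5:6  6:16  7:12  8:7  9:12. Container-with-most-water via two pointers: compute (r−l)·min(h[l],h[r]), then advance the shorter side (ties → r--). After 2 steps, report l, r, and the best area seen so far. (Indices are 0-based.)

l=2, r=9, best area=72

l=0 r=9: min(8,12)*9=72 best=72 *, l++
l=1 r=9: min(7,12)*8=56 best=72, l++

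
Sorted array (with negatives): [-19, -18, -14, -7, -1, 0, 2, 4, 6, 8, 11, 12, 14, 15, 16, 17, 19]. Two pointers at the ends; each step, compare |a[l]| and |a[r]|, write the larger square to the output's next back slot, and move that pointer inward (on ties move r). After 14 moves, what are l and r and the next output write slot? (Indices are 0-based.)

l=0 r=16: |-19|<=|19| out[16]=361, r--
l=0 r=15: |-19|>|17| out[15]=361, l++
l=1 r=15: |-18|>|17| out[14]=324, l++
l=2 r=15: |-14|<=|17| out[13]=289, r--
l=2 r=14: |-14|<=|16| out[12]=256, r--
l=2 r=13: |-14|<=|15| out[11]=225, r--
l=2 r=12: |-14|<=|14| out[10]=196, r--
l=2 r=11: |-14|>|12| out[9]=196, l++
l=3 r=11: |-7|<=|12| out[8]=144, r--
l=3 r=10: |-7|<=|11| out[7]=121, r--
l=3 r=9: |-7|<=|8| out[6]=64, r--
l=3 r=8: |-7|>|6| out[5]=49, l++
l=4 r=8: |-1|<=|6| out[4]=36, r--
l=4 r=7: |-1|<=|4| out[3]=16, r--

l=4, r=6, next write slot=2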